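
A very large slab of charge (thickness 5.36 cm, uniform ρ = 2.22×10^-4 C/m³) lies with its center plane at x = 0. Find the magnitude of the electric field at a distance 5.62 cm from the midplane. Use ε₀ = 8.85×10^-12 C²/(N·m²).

|E| ≈ 6.72e5 N/C

The point |x| = 5.62 cm lies outside the slab (half-thickness 0.0268 m). A symmetric pillbox spanning the full slab encloses Q_enc = ρ·d·A.
Flux = 2EA ⇒ E = |ρ|d/(2ε₀), independent of distance outside.
E = (2.22e-4)(0.0536)/(2·8.85×10^-12) = 6.72e5 N/C.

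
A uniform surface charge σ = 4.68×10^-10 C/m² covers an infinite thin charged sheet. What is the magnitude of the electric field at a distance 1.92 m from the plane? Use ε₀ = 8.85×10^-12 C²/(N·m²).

By planar symmetry E is perpendicular to the sheet and uniform; use a Gaussian pillbox with flat faces of area A on each side of the sheet.
Only the two end caps contribute flux: Φ = 2EA. With Q_enc = σA, Gauss's law gives E = |σ|/(2ε₀).
E = |σ|/(2ε₀) = (4.68×10^-10)/(2·8.85×10^-12) = 26.4 N/C.

E ≈ 26.4 V/m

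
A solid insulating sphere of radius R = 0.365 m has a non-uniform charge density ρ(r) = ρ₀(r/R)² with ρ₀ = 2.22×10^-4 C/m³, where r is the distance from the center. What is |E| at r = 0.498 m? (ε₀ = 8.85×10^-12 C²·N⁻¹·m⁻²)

E ≈ 9.84×10^5 N/C

Use a concentric Gaussian sphere at r = 0.498 m (r > R, all charge enclosed).
Q_enc = 4π ∫₀^R ρ₀(r'/R)^2 r'² dr' = 4πρ₀R³/5 = 2.713×10^-5 C.
By Gauss's law, ∮E·dA = E·4πr² = Q_enc/ε₀.
E = |Q_enc|/(4πε₀r²) = (2.713×10^-5)/(4π·8.85×10^-12·(0.498)²) = 9.84×10^5 N/C.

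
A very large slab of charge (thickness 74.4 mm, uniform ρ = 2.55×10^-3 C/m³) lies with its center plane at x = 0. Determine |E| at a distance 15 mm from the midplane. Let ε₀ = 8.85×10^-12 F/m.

|E| = 4.32×10^6 N/C

By symmetry E is perpendicular to the slab. A Gaussian pillbox from −15 mm to +15 mm (face area A) lies entirely within the slab.
Q_enc = ρ·(2x)·A and flux = 2EA, so 2EA = 2ρxA/ε₀ ⇒ E = |ρ|x/ε₀.
E = (2.55×10^-3)(0.015)/(8.85×10^-12) = 4.32×10^6 N/C.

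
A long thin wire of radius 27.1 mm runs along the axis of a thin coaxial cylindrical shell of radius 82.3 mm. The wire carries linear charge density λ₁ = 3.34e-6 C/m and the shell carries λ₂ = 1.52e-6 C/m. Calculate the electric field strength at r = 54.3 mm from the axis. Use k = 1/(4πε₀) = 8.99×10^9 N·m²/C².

E ≈ 1.11e6 N/C

Take a coaxial cylindrical Gaussian surface of radius r = 54.3 mm and length L (between the conductors, 27.1 mm < r < 82.3 mm).
The shell at 82.3 mm lies outside the Gaussian surface, so λ_enc = λ₁ = 3.34×10^-6 C/m.
By Gauss's law (flux through the curved wall only), E·2πrL = λ_enc L/ε₀.
E = 2k|λ_enc|/r = 2(8.99×10^9)(3.34×10^-6)/(0.0543) = 1.11×10^6 N/C.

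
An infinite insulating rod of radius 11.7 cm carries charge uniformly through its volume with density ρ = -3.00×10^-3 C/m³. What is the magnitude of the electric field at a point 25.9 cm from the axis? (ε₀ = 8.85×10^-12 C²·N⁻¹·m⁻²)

Take a coaxial cylindrical Gaussian surface of radius r = 25.9 cm and length L (r > 11.7 cm, full cross-section enclosed).
λ_enc = ρ·πR² = (-3.00×10^-3)π(0.117)² = -1.29e-4 C/m.
Since E is radial and uniform over the curved surface, Φ = E·2πrL = Q_enc/ε₀ = λ_enc L/ε₀.
E = |λ_enc|/(2πε₀r) = (1.29e-4)/(2π·8.85×10^-12·0.259) = 8.96×10^6 N/C.

8.96×10^6 N/C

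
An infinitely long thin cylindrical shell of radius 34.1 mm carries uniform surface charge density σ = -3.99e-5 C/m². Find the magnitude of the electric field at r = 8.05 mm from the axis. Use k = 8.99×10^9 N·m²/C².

E = 0

Take a coaxial cylindrical Gaussian surface of radius r = 8.05 mm and length L (r < 34.1 mm, inside the shell).
No charge is enclosed, so Gauss's law gives E·2πrL = 0 ⇒ E = 0.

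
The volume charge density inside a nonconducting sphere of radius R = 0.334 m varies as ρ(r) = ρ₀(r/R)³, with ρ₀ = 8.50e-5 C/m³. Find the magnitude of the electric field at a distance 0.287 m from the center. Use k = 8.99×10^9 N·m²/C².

|E| = 2.91×10^5 N/C

Use a concentric Gaussian sphere at r = 0.287 m (r < R).
Integrate the density: Q_enc = 4π ∫₀^r ρ₀(r'/R)^3 r'² dr' = 4πρ₀ r^6/(6·R³) = 2.67×10^-6 C.
Since E is radial and uniform over the Gaussian sphere, Φ = E·4πr² = Q_enc/ε₀.
E = k|Q_enc|/r² = (8.99×10^9)(2.67×10^-6)/(0.287)² = 2.91e5 N/C.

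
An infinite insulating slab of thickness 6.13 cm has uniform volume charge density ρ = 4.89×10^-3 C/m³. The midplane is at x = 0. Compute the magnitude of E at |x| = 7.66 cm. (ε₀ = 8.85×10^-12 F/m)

The point |x| = 7.66 cm lies outside the slab (half-thickness 0.03065 m). A symmetric pillbox spanning the full slab encloses Q_enc = ρ·d·A.
Flux = 2EA ⇒ E = |ρ|d/(2ε₀), independent of distance outside.
E = (4.89e-3)(0.0613)/(2·8.85×10^-12) = 1.69e7 N/C.

1.69×10^7 N/C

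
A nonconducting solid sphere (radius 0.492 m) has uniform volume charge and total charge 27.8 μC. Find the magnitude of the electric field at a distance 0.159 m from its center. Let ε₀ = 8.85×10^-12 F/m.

Use a concentric Gaussian sphere at r = 0.159 m (r < R).
For a uniform sphere the enclosed fraction is (r/R)³, so Q_enc = (27.8 μC)(0.159/0.492)³ = 9.383e-7 C.
By Gauss's law, ∮E·dA = E·4πr² = Q_enc/ε₀.
E = |Q_enc|/(4πε₀r²) = (9.383×10^-7)/(4π·8.85×10^-12·(0.159)²) = 3.34e5 N/C.

E = 3.34×10^5 N/C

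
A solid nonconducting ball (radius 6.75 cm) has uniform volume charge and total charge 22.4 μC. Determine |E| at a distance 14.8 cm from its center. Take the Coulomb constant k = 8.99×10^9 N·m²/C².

Symmetry ⇒ E = E(r) r̂. Gaussian sphere of radius r = 14.8 cm (r > R, so the entire charge is enclosed).
Q_enc = 22.4 μC = 2.24×10^-5 C.
Applying ∮E·dA = Q_enc/ε₀ with Φ = E(4πr²):
E = k|Q_enc|/r² = (8.99×10^9)(2.24×10^-5)/(0.148)² = 9.19e6 N/C.

|E| ≈ 9.19×10^6 N/C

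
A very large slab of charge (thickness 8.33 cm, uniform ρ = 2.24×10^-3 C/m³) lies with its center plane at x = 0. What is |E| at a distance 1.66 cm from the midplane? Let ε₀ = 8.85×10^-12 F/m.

E ≈ 4.20e6 N/C

By symmetry E is perpendicular to the slab. A Gaussian pillbox from −1.66 cm to +1.66 cm (face area A) lies entirely within the slab.
Q_enc = ρ·(2x)·A and flux = 2EA, so 2EA = 2ρxA/ε₀ ⇒ E = |ρ|x/ε₀.
E = (2.24×10^-3)(0.0166)/(8.85×10^-12) = 4.20×10^6 N/C.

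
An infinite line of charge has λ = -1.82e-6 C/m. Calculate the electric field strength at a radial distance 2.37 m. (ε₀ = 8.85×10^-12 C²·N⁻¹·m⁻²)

|E| = 1.38e4 N/C

Take a coaxial cylindrical Gaussian surface of radius r = 2.37 m and length L.
Q_enc = λL, so λ_enc = -1.82e-6 C/m.
Applying ∮E·dA = Q_enc/ε₀ with the end caps contributing no flux:
E = |λ_enc|/(2πε₀r) = (1.82e-6)/(2π·8.85×10^-12·2.37) = 1.38×10^4 N/C.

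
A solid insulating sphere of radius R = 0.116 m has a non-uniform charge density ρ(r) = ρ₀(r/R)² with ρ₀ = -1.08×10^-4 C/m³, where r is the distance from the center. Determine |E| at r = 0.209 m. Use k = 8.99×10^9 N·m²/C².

E = 8.72×10^4 N/C

Take a concentric spherical Gaussian surface of radius r = 0.209 m (r > R, all charge enclosed).
Q_enc = 4π ∫₀^R ρ₀(r'/R)^2 r'² dr' = 4πρ₀R³/5 = -4.237×10^-7 C.
By Gauss's law, ∮E·dA = E·4πr² = Q_enc/ε₀.
E = k|Q_enc|/r² = (8.99×10^9)(4.237e-7)/(0.209)² = 8.72e4 N/C.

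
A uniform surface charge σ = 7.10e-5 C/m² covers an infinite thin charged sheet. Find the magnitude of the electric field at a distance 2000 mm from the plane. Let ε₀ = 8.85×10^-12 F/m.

Choose a cylindrical pillbox piercing the sheet, end faces (area A) parallel to it.
Only the two end caps contribute flux: Φ = 2EA. With Q_enc = σA, Gauss's law gives E = |σ|/(2ε₀).
E = |σ|/(2ε₀) = (7.10e-5)/(2·8.85×10^-12) = 4.01×10^6 N/C.

4.01×10^6 N/C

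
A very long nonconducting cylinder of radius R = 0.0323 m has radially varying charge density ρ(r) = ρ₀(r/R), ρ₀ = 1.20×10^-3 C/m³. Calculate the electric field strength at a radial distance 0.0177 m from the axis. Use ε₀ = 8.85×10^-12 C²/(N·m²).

E ≈ 4.38e5 V/m

By cylindrical symmetry E is radial; use a coaxial Gaussian cylinder of radius 0.0177 m and length L (r < R).
λ_enc = ∫₀^r ρ(r')·2πr' dr' = (2πρ₀/R)·r^3/3 = 4.315×10^-7 C/m.
Since E is radial and uniform over the curved surface, Φ = E·2πrL = Q_enc/ε₀ = λ_enc L/ε₀.
E = |λ_enc|/(2πε₀r) = (4.315e-7)/(2π·8.85×10^-12·0.0177) = 4.38×10^5 N/C.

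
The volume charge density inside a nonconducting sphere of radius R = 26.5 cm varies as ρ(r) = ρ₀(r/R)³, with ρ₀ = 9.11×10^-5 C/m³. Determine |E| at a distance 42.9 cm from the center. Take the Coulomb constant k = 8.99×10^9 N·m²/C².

|E| ≈ 1.73×10^5 N/C

Use a concentric Gaussian sphere at r = 42.9 cm (r > R, all charge enclosed).
Q_enc = 4π ∫₀^R ρ₀(r'/R)^3 r'² dr' = 4πρ₀R³/6 = 3.551×10^-6 C.
Gauss's law: E·4πr² = Q_enc/ε₀.
E = k|Q_enc|/r² = (8.99×10^9)(3.551×10^-6)/(0.429)² = 1.73×10^5 N/C.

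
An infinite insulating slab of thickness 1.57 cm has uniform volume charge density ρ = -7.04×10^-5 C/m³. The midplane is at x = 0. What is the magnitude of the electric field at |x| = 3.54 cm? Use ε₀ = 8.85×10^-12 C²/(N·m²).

E ≈ 6.24e4 V/m

The point |x| = 3.54 cm lies outside the slab (half-thickness 0.00785 m). A symmetric pillbox spanning the full slab encloses Q_enc = ρ·d·A.
Flux = 2EA ⇒ E = |ρ|d/(2ε₀), independent of distance outside.
E = (7.04×10^-5)(0.0157)/(2·8.85×10^-12) = 6.24×10^4 N/C.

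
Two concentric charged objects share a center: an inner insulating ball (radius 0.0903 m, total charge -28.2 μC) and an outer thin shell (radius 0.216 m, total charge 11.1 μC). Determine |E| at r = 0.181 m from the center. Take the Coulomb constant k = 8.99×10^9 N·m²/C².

Use a concentric Gaussian sphere at r = 0.181 m (between the bodies, 0.0903 m < r < 0.216 m).
The shell at 0.216 m lies outside the Gaussian surface, so Q_enc = -28.2 μC = -2.82×10^-5 C.
By Gauss's law, ∮E·dA = E·4πr² = Q_enc/ε₀.
E = k|Q_enc|/r² = (8.99×10^9)(2.82×10^-5)/(0.181)² = 7.74e6 N/C.

|E| ≈ 7.74×10^6 V/m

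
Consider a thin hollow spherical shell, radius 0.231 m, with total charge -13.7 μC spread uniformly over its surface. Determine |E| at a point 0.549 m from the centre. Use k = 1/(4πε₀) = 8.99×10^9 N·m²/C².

4.09×10^5 N/C

Take a concentric spherical Gaussian surface of radius r = 0.549 m (r > 0.231 m).
The entire shell is enclosed: Q_enc = -1.37×10^-5 C.
Gauss's law: E·4πr² = Q_enc/ε₀.
E = k|Q_enc|/r² = (8.99×10^9)(1.37×10^-5)/(0.549)² = 4.09e5 N/C.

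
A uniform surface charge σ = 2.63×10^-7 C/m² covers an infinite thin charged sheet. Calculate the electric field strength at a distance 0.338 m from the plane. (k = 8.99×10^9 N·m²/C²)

By planar symmetry E is perpendicular to the sheet and uniform; use a Gaussian pillbox with flat faces of area A on each side of the sheet.
Only the two end caps contribute flux: Φ = 2EA. With Q_enc = σA, Gauss's law gives E = |σ|/(2ε₀).
E = 2πk|σ| = 2π(8.99×10^9)(2.63×10^-7) = 1.49×10^4 N/C.

E ≈ 1.49×10^4 N/C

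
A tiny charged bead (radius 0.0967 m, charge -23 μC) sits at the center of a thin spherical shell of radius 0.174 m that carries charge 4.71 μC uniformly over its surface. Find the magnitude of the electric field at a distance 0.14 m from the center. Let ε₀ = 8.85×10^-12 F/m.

Use a concentric Gaussian sphere at r = 0.14 m (between the bodies, 0.0967 m < r < 0.174 m).
Only the inner charge is enclosed; the outer shell contributes nothing inside itself. Q_enc = -23 μC = -2.30×10^-5 C.
Since E is radial and uniform over the Gaussian sphere, Φ = E·4πr² = Q_enc/ε₀.
E = |Q_enc|/(4πε₀r²) = (2.30×10^-5)/(4π·8.85×10^-12·(0.14)²) = 1.06e7 N/C.

|E| ≈ 1.06×10^7 N/C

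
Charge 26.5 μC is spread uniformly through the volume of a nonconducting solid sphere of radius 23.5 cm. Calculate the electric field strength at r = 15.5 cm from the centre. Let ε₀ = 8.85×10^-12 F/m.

Use a concentric Gaussian sphere at r = 15.5 cm (r < R).
For a uniform sphere the enclosed fraction is (r/R)³, so Q_enc = (26.5 μC)(0.155/0.235)³ = 7.604e-6 C.
Since E is radial and uniform over the Gaussian sphere, Φ = E·4πr² = Q_enc/ε₀.
E = |Q_enc|/(4πε₀r²) = (7.604e-6)/(4π·8.85×10^-12·(0.155)²) = 2.85×10^6 N/C.

E = 2.85e6 N/C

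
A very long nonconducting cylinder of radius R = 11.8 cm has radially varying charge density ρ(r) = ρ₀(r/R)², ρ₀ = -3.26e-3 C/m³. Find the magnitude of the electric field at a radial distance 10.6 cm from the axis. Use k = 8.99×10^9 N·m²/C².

Choose a coaxial cylinder of radius r = 10.6 cm (arbitrary length L) as the Gaussian surface (r < R).
λ_enc = ∫₀^r ρ(r')·2πr' dr' = (2πρ₀/R²)·r^4/4 = -4.643e-5 C/m.
Gauss's law: E·2πrL = λ_enc L/ε₀.
E = 2k|λ_enc|/r = 2(8.99×10^9)(4.643×10^-5)/(0.106) = 7.88×10^6 N/C.

E ≈ 7.88×10^6 N/C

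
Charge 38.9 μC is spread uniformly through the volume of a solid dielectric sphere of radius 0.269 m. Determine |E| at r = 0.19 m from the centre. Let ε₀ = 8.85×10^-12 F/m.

E = 3.41×10^6 N/C

Take a concentric spherical Gaussian surface of radius r = 0.19 m (r < R).
For a uniform sphere the enclosed fraction is (r/R)³, so Q_enc = (38.9 μC)(0.19/0.269)³ = 1.371×10^-5 C.
By Gauss's law, ∮E·dA = E·4πr² = Q_enc/ε₀.
E = |Q_enc|/(4πε₀r²) = (1.371e-5)/(4π·8.85×10^-12·(0.19)²) = 3.41e6 N/C.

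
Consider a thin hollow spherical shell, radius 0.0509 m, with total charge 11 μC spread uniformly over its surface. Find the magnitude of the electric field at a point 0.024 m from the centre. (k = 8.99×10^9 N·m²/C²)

By spherical symmetry E is radial; choose a Gaussian sphere of radius r = 0.024 m (inside the shell, r < 0.0509 m).
No charge lies within this surface, so Q_enc = 0 and Gauss's law gives E·4πr² = 0 ⇒ E = 0.

E = 0 (no enclosed charge)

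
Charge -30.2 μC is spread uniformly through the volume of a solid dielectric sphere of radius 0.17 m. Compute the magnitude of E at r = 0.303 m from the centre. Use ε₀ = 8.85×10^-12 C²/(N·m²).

Use a concentric Gaussian sphere at r = 0.303 m (r > R, so the entire charge is enclosed).
Q_enc = -30.2 μC = -3.02×10^-5 C.
Since E is radial and uniform over the Gaussian sphere, Φ = E·4πr² = Q_enc/ε₀.
E = |Q_enc|/(4πε₀r²) = (3.02×10^-5)/(4π·8.85×10^-12·(0.303)²) = 2.96×10^6 N/C.

E = 2.96×10^6 N/C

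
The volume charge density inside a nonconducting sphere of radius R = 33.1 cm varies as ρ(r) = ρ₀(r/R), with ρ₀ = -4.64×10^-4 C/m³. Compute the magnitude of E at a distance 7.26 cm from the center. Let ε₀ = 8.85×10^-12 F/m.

2.09×10^5 V/m

Take a concentric spherical Gaussian surface of radius r = 7.26 cm (r < R).
Integrate the density: Q_enc = 4π ∫₀^r ρ₀(r'/R)^1 r'² dr' = 4πρ₀ r^4/(4·R) = -1.223×10^-7 C.
Applying ∮E·dA = Q_enc/ε₀ with Φ = E(4πr²):
E = |Q_enc|/(4πε₀r²) = (1.223×10^-7)/(4π·8.85×10^-12·(0.0726)²) = 2.09×10^5 N/C.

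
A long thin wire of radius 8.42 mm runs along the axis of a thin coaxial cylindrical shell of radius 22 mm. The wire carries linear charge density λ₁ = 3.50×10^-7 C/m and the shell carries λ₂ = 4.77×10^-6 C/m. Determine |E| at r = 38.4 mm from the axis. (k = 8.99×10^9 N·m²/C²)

2.40e6 V/m

Coaxial Gaussian cylinder, radius r = 38.4 mm, length L (r > 22 mm, enclosing both).
λ_enc = λ₁ + λ₂ = (3.50×10^-7) + (4.77e-6) = 5.12×10^-6 C/m.
Since E is radial and uniform over the curved surface, Φ = E·2πrL = Q_enc/ε₀ = λ_enc L/ε₀.
E = 2k|λ_enc|/r = 2(8.99×10^9)(5.12e-6)/(0.0384) = 2.40×10^6 N/C.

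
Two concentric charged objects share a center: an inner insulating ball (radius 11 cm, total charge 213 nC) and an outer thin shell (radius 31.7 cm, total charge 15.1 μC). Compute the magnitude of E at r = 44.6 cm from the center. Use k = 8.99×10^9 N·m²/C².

E = 6.92e5 V/m

Use a concentric Gaussian sphere at r = 44.6 cm (r > 31.7 cm, enclosing both).
Q_enc = (213 nC) + (15.1 μC) = 1.531×10^-5 C.
Applying ∮E·dA = Q_enc/ε₀ with Φ = E(4πr²):
E = k|Q_enc|/r² = (8.99×10^9)(1.531×10^-5)/(0.446)² = 6.92×10^5 N/C.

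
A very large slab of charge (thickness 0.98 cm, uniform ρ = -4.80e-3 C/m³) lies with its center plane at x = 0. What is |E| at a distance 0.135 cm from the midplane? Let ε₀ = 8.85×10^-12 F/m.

By symmetry E is perpendicular to the slab. A Gaussian pillbox from −0.135 cm to +0.135 cm (face area A) lies entirely within the slab.
Q_enc = ρ·(2x)·A and flux = 2EA, so 2EA = 2ρxA/ε₀ ⇒ E = |ρ|x/ε₀.
E = (4.80×10^-3)(0.00135)/(8.85×10^-12) = 7.32e5 N/C.

|E| = 7.32×10^5 N/C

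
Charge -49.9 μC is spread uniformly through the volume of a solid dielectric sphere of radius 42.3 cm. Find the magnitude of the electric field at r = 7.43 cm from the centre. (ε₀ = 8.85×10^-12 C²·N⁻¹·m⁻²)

|E| ≈ 4.40×10^5 N/C

Use a concentric Gaussian sphere at r = 7.43 cm (r < R).
For a uniform sphere the enclosed fraction is (r/R)³, so Q_enc = (-49.9 μC)(0.0743/0.423)³ = -2.704e-7 C.
Applying ∮E·dA = Q_enc/ε₀ with Φ = E(4πr²):
E = |Q_enc|/(4πε₀r²) = (2.704e-7)/(4π·8.85×10^-12·(0.0743)²) = 4.40×10^5 N/C.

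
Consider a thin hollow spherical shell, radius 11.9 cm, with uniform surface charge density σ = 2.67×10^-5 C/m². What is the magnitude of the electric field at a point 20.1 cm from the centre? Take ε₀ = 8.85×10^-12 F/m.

E ≈ 1.06×10^6 N/C

Symmetry ⇒ E = E(r) r̂. Gaussian sphere of radius r = 20.1 cm (r > 11.9 cm).
The entire shell is enclosed: Q_enc = σ·4πR² = (2.67×10^-5)·4π·(0.119)² = 4.751e-6 C.
By Gauss's law, ∮E·dA = E·4πr² = Q_enc/ε₀.
E = |Q_enc|/(4πε₀r²) = (4.751e-6)/(4π·8.85×10^-12·(0.201)²) = 1.06×10^6 N/C.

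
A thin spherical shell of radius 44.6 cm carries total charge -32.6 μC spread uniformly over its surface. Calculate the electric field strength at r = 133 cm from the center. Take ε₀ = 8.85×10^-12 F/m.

By spherical symmetry E is radial; choose a Gaussian sphere of radius r = 133 cm (r > 44.6 cm).
The entire shell is enclosed: Q_enc = -3.26×10^-5 C.
Since E is radial and uniform over the Gaussian sphere, Φ = E·4πr² = Q_enc/ε₀.
E = |Q_enc|/(4πε₀r²) = (3.26e-5)/(4π·8.85×10^-12·(1.33)²) = 1.66×10^5 N/C.

|E| = 1.66×10^5 N/C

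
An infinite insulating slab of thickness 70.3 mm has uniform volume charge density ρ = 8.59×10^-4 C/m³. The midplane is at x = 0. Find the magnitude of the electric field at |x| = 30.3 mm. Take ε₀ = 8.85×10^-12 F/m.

|E| ≈ 2.94×10^6 N/C

By symmetry E is perpendicular to the slab. A Gaussian pillbox from −30.3 mm to +30.3 mm (face area A) lies entirely within the slab.
Q_enc = ρ·(2x)·A and flux = 2EA, so 2EA = 2ρxA/ε₀ ⇒ E = |ρ|x/ε₀.
E = (8.59e-4)(0.0303)/(8.85×10^-12) = 2.94×10^6 N/C.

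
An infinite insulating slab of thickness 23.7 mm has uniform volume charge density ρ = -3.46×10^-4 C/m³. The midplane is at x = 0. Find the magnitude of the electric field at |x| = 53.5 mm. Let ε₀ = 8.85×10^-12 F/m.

The point |x| = 53.5 mm lies outside the slab (half-thickness 0.01185 m). A symmetric pillbox spanning the full slab encloses Q_enc = ρ·d·A.
Flux = 2EA ⇒ E = |ρ|d/(2ε₀), independent of distance outside.
E = (3.46×10^-4)(0.0237)/(2·8.85×10^-12) = 4.63×10^5 N/C.

E ≈ 4.63×10^5 V/m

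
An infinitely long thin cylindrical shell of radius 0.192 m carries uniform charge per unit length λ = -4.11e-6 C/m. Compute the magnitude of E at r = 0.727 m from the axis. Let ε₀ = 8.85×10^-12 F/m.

E ≈ 1.02×10^5 V/m

By cylindrical symmetry E is radial; use a coaxial Gaussian cylinder of radius 0.727 m and length L (r > 0.192 m).
The full line charge is enclosed: λ_enc = -4.11×10^-6 C/m.
Since E is radial and uniform over the curved surface, Φ = E·2πrL = Q_enc/ε₀ = λ_enc L/ε₀.
E = |λ_enc|/(2πε₀r) = (4.11×10^-6)/(2π·8.85×10^-12·0.727) = 1.02×10^5 N/C.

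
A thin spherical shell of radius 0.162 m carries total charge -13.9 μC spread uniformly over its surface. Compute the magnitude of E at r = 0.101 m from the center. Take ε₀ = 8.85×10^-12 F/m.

|E| = 0 N/C

Take a concentric spherical Gaussian surface of radius r = 0.101 m (inside the shell, r < 0.162 m).
No charge lies within this surface, so Q_enc = 0 and Gauss's law gives E·4πr² = 0 ⇒ E = 0.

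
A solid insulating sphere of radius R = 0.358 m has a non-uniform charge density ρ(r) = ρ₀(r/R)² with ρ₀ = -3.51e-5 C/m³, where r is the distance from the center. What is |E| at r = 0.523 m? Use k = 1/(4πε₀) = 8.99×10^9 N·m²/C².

E = 1.33×10^5 N/C

Use a concentric Gaussian sphere at r = 0.523 m (r > R, all charge enclosed).
Q_enc = 4π ∫₀^R ρ₀(r'/R)^2 r'² dr' = 4πρ₀R³/5 = -4.048×10^-6 C.
By Gauss's law, ∮E·dA = E·4πr² = Q_enc/ε₀.
E = k|Q_enc|/r² = (8.99×10^9)(4.048×10^-6)/(0.523)² = 1.33×10^5 N/C.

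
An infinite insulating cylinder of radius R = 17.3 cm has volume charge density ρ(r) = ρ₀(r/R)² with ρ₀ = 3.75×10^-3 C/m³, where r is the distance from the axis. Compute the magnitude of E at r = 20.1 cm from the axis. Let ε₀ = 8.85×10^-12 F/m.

|E| ≈ 1.58×10^7 V/m

Choose a coaxial cylinder of radius r = 20.1 cm (arbitrary length L) as the Gaussian surface (r > R, full charge per length enclosed).
λ_enc = 2π ∫₀^R ρ₀(r'/R)^2 r' dr' = 2πρ₀R²/4 = 1.763×10^-4 C/m.
Since E is radial and uniform over the curved surface, Φ = E·2πrL = Q_enc/ε₀ = λ_enc L/ε₀.
E = |λ_enc|/(2πε₀r) = (1.763×10^-4)/(2π·8.85×10^-12·0.201) = 1.58×10^7 N/C.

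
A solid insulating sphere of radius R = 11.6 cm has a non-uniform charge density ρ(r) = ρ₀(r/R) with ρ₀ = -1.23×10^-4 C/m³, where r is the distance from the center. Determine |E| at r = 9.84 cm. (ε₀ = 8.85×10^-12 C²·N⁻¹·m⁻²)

By spherical symmetry E is radial; choose a Gaussian sphere of radius r = 9.84 cm (r < R).
Q_enc = ∫₀^r ρ(r')·4πr'² dr' = (4πρ₀/R) ∫₀^r r'^3 dr' = 4πρ₀ r^4/(4·R) = -3.123×10^-7 C.
By Gauss's law, ∮E·dA = E·4πr² = Q_enc/ε₀.
E = |Q_enc|/(4πε₀r²) = (3.123×10^-7)/(4π·8.85×10^-12·(0.0984)²) = 2.90×10^5 N/C.

E = 2.90×10^5 N/C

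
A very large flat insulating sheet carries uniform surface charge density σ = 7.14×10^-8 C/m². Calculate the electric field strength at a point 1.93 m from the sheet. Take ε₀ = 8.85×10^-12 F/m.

By planar symmetry E is perpendicular to the sheet and uniform; use a Gaussian pillbox with flat faces of area A on each side of the sheet.
Only the two end caps contribute flux: Φ = 2EA. With Q_enc = σA, Gauss's law gives E = |σ|/(2ε₀).
E = |σ|/(2ε₀) = (7.14×10^-8)/(2·8.85×10^-12) = 4.03e3 N/C.

E ≈ 4.03×10^3 V/m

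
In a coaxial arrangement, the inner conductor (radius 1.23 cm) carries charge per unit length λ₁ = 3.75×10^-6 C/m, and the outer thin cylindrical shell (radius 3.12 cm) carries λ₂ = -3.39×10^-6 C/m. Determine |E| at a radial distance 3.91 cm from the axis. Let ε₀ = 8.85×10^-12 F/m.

E ≈ 1.66×10^5 V/m

Coaxial Gaussian cylinder, radius r = 3.91 cm, length L (r > 3.12 cm, enclosing both).
λ_enc = λ₁ + λ₂ = (3.75×10^-6) + (-3.39×10^-6) = 3.60×10^-7 C/m.
Applying ∮E·dA = Q_enc/ε₀ with the end caps contributing no flux:
E = |λ_enc|/(2πε₀r) = (3.60×10^-7)/(2π·8.85×10^-12·0.0391) = 1.66e5 N/C.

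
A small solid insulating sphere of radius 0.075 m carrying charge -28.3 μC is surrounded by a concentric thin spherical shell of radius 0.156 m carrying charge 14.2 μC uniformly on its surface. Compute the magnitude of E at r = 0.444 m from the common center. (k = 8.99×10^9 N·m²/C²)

Use a concentric Gaussian sphere at r = 0.444 m (r > 0.156 m, enclosing both).
Q_enc = (-28.3 μC) + (14.2 μC) = -1.41e-5 C.
Since E is radial and uniform over the Gaussian sphere, Φ = E·4πr² = Q_enc/ε₀.
E = k|Q_enc|/r² = (8.99×10^9)(1.41×10^-5)/(0.444)² = 6.43×10^5 N/C.

|E| = 6.43e5 V/m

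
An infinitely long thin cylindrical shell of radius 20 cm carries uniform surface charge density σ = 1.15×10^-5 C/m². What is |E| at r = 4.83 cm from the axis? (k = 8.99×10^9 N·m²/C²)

Coaxial Gaussian cylinder, radius r = 4.83 cm, length L (r < 20 cm, inside the shell).
All the surface charge lies outside this cylinder: Q_enc = 0, hence E = 0.

E = 0 (no enclosed charge)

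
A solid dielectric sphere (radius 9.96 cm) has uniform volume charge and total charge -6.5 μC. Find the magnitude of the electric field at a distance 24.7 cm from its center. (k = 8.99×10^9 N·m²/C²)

9.58×10^5 N/C

Symmetry ⇒ E = E(r) r̂. Gaussian sphere of radius r = 24.7 cm (r > R, so the entire charge is enclosed).
Q_enc = -6.5 μC = -6.50×10^-6 C.
Since E is radial and uniform over the Gaussian sphere, Φ = E·4πr² = Q_enc/ε₀.
E = k|Q_enc|/r² = (8.99×10^9)(6.50×10^-6)/(0.247)² = 9.58×10^5 N/C.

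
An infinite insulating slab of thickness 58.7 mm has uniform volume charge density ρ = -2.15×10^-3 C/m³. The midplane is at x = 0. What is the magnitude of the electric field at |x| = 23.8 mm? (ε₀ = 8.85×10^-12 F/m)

By symmetry E is perpendicular to the slab. A Gaussian pillbox from −23.8 mm to +23.8 mm (face area A) lies entirely within the slab.
Q_enc = ρ·(2x)·A and flux = 2EA, so 2EA = 2ρxA/ε₀ ⇒ E = |ρ|x/ε₀.
E = (2.15e-3)(0.0238)/(8.85×10^-12) = 5.78e6 N/C.

|E| ≈ 5.78e6 V/m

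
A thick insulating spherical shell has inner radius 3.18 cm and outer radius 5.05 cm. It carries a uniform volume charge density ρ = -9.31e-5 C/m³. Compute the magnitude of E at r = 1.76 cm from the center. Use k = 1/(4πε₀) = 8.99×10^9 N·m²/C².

|E| = 0 V/m

Use a concentric Gaussian sphere at r = 1.76 cm (r < 3.18 cm, inside the empty cavity).
No charge is enclosed, so by Gauss's law E·4πr² = 0 ⇒ E = 0.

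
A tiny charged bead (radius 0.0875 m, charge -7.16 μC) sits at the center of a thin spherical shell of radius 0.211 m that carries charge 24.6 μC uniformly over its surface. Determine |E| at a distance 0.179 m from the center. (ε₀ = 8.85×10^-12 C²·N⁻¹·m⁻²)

Take a concentric spherical Gaussian surface of radius r = 0.179 m (between the bodies, 0.0875 m < r < 0.211 m).
Only the inner charge is enclosed; the outer shell contributes nothing inside itself. Q_enc = -7.16 μC = -7.16e-6 C.
Since E is radial and uniform over the Gaussian sphere, Φ = E·4πr² = Q_enc/ε₀.
E = |Q_enc|/(4πε₀r²) = (7.16×10^-6)/(4π·8.85×10^-12·(0.179)²) = 2.01×10^6 N/C.

|E| = 2.01×10^6 V/m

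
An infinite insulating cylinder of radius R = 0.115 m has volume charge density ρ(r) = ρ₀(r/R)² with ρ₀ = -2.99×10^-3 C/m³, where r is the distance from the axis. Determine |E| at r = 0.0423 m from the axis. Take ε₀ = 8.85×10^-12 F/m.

Take a coaxial cylindrical Gaussian surface of radius r = 0.0423 m and length L (r < R).
Integrating ρ over the cross-section to radius r: λ_enc = (2πρ₀/R²) ∫₀^r r'^3 dr' = 2πρ₀ r^4/(4·R²) = -1.137×10^-6 C/m.
Since E is radial and uniform over the curved surface, Φ = E·2πrL = Q_enc/ε₀ = λ_enc L/ε₀.
E = |λ_enc|/(2πε₀r) = (1.137×10^-6)/(2π·8.85×10^-12·0.0423) = 4.83×10^5 N/C.

E = 4.83×10^5 N/C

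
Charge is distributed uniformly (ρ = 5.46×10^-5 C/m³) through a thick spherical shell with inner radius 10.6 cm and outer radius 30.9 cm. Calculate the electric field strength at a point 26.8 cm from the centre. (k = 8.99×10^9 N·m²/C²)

|E| ≈ 5.17×10^5 N/C

Use a concentric Gaussian sphere at r = 26.8 cm (within the shell material, 10.6 cm < r < 30.9 cm).
Enclosed charge is the volume from a to r: Q_enc = (4π/3)ρ(r³ − a³) = 4.13×10^-6 C.
Since E is radial and uniform over the Gaussian sphere, Φ = E·4πr² = Q_enc/ε₀.
E = k|Q_enc|/r² = (8.99×10^9)(4.13×10^-6)/(0.268)² = 5.17e5 N/C.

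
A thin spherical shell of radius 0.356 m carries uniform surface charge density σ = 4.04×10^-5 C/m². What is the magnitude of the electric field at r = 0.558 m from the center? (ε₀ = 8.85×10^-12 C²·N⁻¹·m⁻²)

By spherical symmetry E is radial; choose a Gaussian sphere of radius r = 0.558 m (r > 0.356 m).
The entire shell is enclosed: Q_enc = σ·4πR² = (4.04×10^-5)·4π·(0.356)² = 6.434e-5 C.
Since E is radial and uniform over the Gaussian sphere, Φ = E·4πr² = Q_enc/ε₀.
E = |Q_enc|/(4πε₀r²) = (6.434×10^-5)/(4π·8.85×10^-12·(0.558)²) = 1.86×10^6 N/C.

|E| = 1.86e6 N/C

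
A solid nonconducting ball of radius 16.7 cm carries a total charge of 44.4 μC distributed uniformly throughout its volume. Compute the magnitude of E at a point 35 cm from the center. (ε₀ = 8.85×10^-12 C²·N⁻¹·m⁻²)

Symmetry ⇒ E = E(r) r̂. Gaussian sphere of radius r = 35 cm (r > R, so the entire charge is enclosed).
Q_enc = 44.4 μC = 4.44×10^-5 C.
Since E is radial and uniform over the Gaussian sphere, Φ = E·4πr² = Q_enc/ε₀.
E = |Q_enc|/(4πε₀r²) = (4.44×10^-5)/(4π·8.85×10^-12·(0.35)²) = 3.26×10^6 N/C.

E = 3.26×10^6 V/m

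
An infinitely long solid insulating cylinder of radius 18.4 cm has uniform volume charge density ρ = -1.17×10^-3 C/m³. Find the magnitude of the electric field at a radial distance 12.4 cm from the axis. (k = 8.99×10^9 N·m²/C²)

|E| ≈ 8.19e6 N/C

By cylindrical symmetry E is radial; use a coaxial Gaussian cylinder of radius 12.4 cm and length L (r < R).
Enclosed charge per unit length: λ_enc = ρ·πr² = (-1.17×10^-3)π(0.124)² = -5.652e-5 C/m.
Since E is radial and uniform over the curved surface, Φ = E·2πrL = Q_enc/ε₀ = λ_enc L/ε₀.
E = 2k|λ_enc|/r = 2(8.99×10^9)(5.652e-5)/(0.124) = 8.19e6 N/C.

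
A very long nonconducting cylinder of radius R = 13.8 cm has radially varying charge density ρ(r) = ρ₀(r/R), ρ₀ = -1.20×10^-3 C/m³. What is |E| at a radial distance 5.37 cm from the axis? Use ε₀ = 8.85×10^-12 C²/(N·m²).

E = 9.44×10^5 N/C

By cylindrical symmetry E is radial; use a coaxial Gaussian cylinder of radius 5.37 cm and length L (r < R).
λ_enc = ∫₀^r ρ(r')·2πr' dr' = (2πρ₀/R)·r^3/3 = -2.82e-6 C/m.
Gauss's law: E·2πrL = λ_enc L/ε₀.
E = |λ_enc|/(2πε₀r) = (2.82×10^-6)/(2π·8.85×10^-12·0.0537) = 9.44×10^5 N/C.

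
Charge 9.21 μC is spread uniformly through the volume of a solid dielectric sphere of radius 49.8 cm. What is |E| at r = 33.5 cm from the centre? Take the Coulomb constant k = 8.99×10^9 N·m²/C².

2.25×10^5 N/C

Use a concentric Gaussian sphere at r = 33.5 cm (r < R).
Only the charge within r is enclosed: Q_enc = Q·(r/R)³ = (9.21 μC)·(33.5 cm/49.8 cm)³ = 2.804×10^-6 C.
Gauss's law: E·4πr² = Q_enc/ε₀.
E = k|Q_enc|/r² = (8.99×10^9)(2.804×10^-6)/(0.335)² = 2.25×10^5 N/C.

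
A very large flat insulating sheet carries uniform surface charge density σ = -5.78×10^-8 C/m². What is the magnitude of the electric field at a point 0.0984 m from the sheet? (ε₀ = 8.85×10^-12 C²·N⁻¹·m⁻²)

E ≈ 3.27×10^3 N/C

By planar symmetry E is perpendicular to the sheet and uniform; use a Gaussian pillbox with flat faces of area A on each side of the sheet.
Only the two end caps contribute flux: Φ = 2EA. With Q_enc = σA, Gauss's law gives E = |σ|/(2ε₀).
E = |σ|/(2ε₀) = (5.78e-8)/(2·8.85×10^-12) = 3.27×10^3 N/C.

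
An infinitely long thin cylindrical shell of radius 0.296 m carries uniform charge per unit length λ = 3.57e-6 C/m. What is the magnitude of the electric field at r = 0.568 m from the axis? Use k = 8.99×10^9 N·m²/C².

By cylindrical symmetry E is radial; use a coaxial Gaussian cylinder of radius 0.568 m and length L (r > 0.296 m).
The full line charge is enclosed: λ_enc = 3.57×10^-6 C/m.
Since E is radial and uniform over the curved surface, Φ = E·2πrL = Q_enc/ε₀ = λ_enc L/ε₀.
E = 2k|λ_enc|/r = 2(8.99×10^9)(3.57×10^-6)/(0.568) = 1.13×10^5 N/C.

E ≈ 1.13×10^5 N/C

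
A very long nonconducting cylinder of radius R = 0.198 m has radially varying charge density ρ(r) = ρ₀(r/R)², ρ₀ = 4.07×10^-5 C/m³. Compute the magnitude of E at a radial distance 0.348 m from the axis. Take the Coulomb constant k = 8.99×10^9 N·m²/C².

By cylindrical symmetry E is radial; use a coaxial Gaussian cylinder of radius 0.348 m and length L (r > R, full charge per length enclosed).
λ_enc = 2π ∫₀^R ρ₀(r'/R)^2 r' dr' = 2πρ₀R²/4 = 2.506e-6 C/m.
Applying ∮E·dA = Q_enc/ε₀ with the end caps contributing no flux:
E = 2k|λ_enc|/r = 2(8.99×10^9)(2.506×10^-6)/(0.348) = 1.29×10^5 N/C.

1.29e5 N/C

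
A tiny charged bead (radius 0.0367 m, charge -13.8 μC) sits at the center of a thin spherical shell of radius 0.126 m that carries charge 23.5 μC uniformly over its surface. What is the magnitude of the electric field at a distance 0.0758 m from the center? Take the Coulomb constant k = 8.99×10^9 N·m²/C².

2.16×10^7 V/m

Take a concentric spherical Gaussian surface of radius r = 0.0758 m (between the bodies, 0.0367 m < r < 0.126 m).
Only the inner charge is enclosed; the outer shell contributes nothing inside itself. Q_enc = -13.8 μC = -1.38e-5 C.
Applying ∮E·dA = Q_enc/ε₀ with Φ = E(4πr²):
E = k|Q_enc|/r² = (8.99×10^9)(1.38×10^-5)/(0.0758)² = 2.16e7 N/C.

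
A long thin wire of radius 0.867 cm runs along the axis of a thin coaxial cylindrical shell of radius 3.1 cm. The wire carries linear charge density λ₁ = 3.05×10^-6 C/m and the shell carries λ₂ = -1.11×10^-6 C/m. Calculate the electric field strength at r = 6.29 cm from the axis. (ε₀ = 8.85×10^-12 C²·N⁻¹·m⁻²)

|E| ≈ 5.55×10^5 N/C

Choose a coaxial cylinder of radius r = 6.29 cm (arbitrary length L) as the Gaussian surface (r > 3.1 cm, enclosing both).
λ_enc = λ₁ + λ₂ = (3.05×10^-6) + (-1.11×10^-6) = 1.94×10^-6 C/m.
By Gauss's law (flux through the curved wall only), E·2πrL = λ_enc L/ε₀.
E = |λ_enc|/(2πε₀r) = (1.94×10^-6)/(2π·8.85×10^-12·0.0629) = 5.55×10^5 N/C.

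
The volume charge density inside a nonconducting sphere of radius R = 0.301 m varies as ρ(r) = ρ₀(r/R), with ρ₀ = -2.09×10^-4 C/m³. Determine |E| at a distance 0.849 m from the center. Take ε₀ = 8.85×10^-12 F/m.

By spherical symmetry E is radial; choose a Gaussian sphere of radius r = 0.849 m (r > R, all charge enclosed).
Q_enc = 4π ∫₀^R ρ₀(r'/R)^1 r'² dr' = 4πρ₀R³/4 = -1.791e-5 C.
Gauss's law: E·4πr² = Q_enc/ε₀.
E = |Q_enc|/(4πε₀r²) = (1.791×10^-5)/(4π·8.85×10^-12·(0.849)²) = 2.23×10^5 N/C.

|E| = 2.23×10^5 V/m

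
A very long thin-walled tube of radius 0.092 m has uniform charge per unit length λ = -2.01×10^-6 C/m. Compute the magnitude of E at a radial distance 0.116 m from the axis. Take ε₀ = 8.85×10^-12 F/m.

E = 3.12×10^5 V/m

Coaxial Gaussian cylinder, radius r = 0.116 m, length L (r > 0.092 m).
The full line charge is enclosed: λ_enc = -2.01×10^-6 C/m.
By Gauss's law (flux through the curved wall only), E·2πrL = λ_enc L/ε₀.
E = |λ_enc|/(2πε₀r) = (2.01×10^-6)/(2π·8.85×10^-12·0.116) = 3.12×10^5 N/C.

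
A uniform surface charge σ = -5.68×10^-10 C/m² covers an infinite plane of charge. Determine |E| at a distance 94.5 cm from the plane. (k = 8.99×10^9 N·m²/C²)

E = 32.1 N/C

Choose a cylindrical pillbox piercing the sheet, end faces (area A) parallel to it.
Flux Φ = 2EA and Q_enc = σA, so 2EA = σA/ε₀ ⇒ E = |σ|/(2ε₀), independent of distance.
E = 2πk|σ| = 2π(8.99×10^9)(5.68e-10) = 32.1 N/C.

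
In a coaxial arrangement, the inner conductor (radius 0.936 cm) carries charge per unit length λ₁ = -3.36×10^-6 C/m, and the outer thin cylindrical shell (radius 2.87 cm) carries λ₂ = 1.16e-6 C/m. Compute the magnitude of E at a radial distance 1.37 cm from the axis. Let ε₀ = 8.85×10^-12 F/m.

4.41×10^6 V/m

Choose a coaxial cylinder of radius r = 1.37 cm (arbitrary length L) as the Gaussian surface (between the conductors, 0.936 cm < r < 2.87 cm).
The shell at 2.87 cm lies outside the Gaussian surface, so λ_enc = λ₁ = -3.36×10^-6 C/m.
By Gauss's law (flux through the curved wall only), E·2πrL = λ_enc L/ε₀.
E = |λ_enc|/(2πε₀r) = (3.36×10^-6)/(2π·8.85×10^-12·0.0137) = 4.41e6 N/C.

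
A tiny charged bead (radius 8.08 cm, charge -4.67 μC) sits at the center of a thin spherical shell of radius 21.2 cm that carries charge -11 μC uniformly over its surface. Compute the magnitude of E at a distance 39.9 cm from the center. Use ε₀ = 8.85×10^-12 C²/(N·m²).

Symmetry ⇒ E = E(r) r̂. Gaussian sphere of radius r = 39.9 cm (r > 21.2 cm, enclosing both).
Q_enc = (-4.67 μC) + (-11 μC) = -1.567×10^-5 C.
By Gauss's law, ∮E·dA = E·4πr² = Q_enc/ε₀.
E = |Q_enc|/(4πε₀r²) = (1.567e-5)/(4π·8.85×10^-12·(0.399)²) = 8.85×10^5 N/C.

|E| = 8.85×10^5 V/m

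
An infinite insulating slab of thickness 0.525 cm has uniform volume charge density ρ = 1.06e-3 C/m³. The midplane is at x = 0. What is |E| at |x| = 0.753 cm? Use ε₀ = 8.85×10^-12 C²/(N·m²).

The point |x| = 0.753 cm lies outside the slab (half-thickness 0.002625 m). A symmetric pillbox spanning the full slab encloses Q_enc = ρ·d·A.
Flux = 2EA ⇒ E = |ρ|d/(2ε₀), independent of distance outside.
E = (1.06e-3)(0.00525)/(2·8.85×10^-12) = 3.14×10^5 N/C.

|E| = 3.14×10^5 V/m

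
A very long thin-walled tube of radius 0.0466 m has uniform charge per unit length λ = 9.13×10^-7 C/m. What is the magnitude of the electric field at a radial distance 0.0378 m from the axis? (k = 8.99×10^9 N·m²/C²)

|E| = 0 V/m

Choose a coaxial cylinder of radius r = 0.0378 m (arbitrary length L) as the Gaussian surface (r < 0.0466 m, inside the shell).
No charge is enclosed, so Gauss's law gives E·2πrL = 0 ⇒ E = 0.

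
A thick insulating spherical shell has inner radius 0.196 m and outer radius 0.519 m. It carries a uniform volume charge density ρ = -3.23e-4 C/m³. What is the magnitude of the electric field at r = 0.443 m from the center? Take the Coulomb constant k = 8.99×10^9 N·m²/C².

Use a concentric Gaussian sphere at r = 0.443 m (within the shell material, 0.196 m < r < 0.519 m).
Only the shell between 0.196 m and r is enclosed: Q_enc = ρ·(4π/3)(r³ − a³) = (-3.23×10^-4)·(4π/3)·((0.443)³ − (0.196)³) = -1.074e-4 C.
Applying ∮E·dA = Q_enc/ε₀ with Φ = E(4πr²):
E = k|Q_enc|/r² = (8.99×10^9)(1.074×10^-4)/(0.443)² = 4.92e6 N/C.

|E| ≈ 4.92×10^6 V/m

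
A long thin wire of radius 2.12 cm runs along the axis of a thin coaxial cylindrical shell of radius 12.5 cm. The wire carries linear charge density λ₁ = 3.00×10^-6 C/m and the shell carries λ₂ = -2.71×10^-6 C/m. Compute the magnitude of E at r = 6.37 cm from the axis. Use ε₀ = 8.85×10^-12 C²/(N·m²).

Choose a coaxial cylinder of radius r = 6.37 cm (arbitrary length L) as the Gaussian surface (between the conductors, 2.12 cm < r < 12.5 cm).
The shell at 12.5 cm lies outside the Gaussian surface, so λ_enc = λ₁ = 3.00×10^-6 C/m.
By Gauss's law (flux through the curved wall only), E·2πrL = λ_enc L/ε₀.
E = |λ_enc|/(2πε₀r) = (3.00×10^-6)/(2π·8.85×10^-12·0.0637) = 8.47×10^5 N/C.

8.47×10^5 N/C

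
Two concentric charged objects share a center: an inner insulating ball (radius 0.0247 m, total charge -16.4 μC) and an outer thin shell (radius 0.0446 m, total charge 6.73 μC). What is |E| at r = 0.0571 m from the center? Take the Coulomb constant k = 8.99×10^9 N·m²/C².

E ≈ 2.67×10^7 V/m

Symmetry ⇒ E = E(r) r̂. Gaussian sphere of radius r = 0.0571 m (r > 0.0446 m, enclosing both).
Q_enc = (-16.4 μC) + (6.73 μC) = -9.67×10^-6 C.
Since E is radial and uniform over the Gaussian sphere, Φ = E·4πr² = Q_enc/ε₀.
E = k|Q_enc|/r² = (8.99×10^9)(9.67e-6)/(0.0571)² = 2.67e7 N/C.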